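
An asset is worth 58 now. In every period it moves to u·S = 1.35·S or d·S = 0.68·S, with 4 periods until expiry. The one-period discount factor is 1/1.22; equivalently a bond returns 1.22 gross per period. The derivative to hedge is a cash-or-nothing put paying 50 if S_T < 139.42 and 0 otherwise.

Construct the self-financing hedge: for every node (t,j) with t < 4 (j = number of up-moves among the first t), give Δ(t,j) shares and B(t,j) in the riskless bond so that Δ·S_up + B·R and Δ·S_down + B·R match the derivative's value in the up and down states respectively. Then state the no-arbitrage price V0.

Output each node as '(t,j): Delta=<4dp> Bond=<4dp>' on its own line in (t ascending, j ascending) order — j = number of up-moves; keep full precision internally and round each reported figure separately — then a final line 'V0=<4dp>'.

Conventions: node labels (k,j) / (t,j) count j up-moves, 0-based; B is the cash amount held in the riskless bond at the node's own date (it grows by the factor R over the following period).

(0,0): Delta=-0.3710 Bond=34.5628
(1,0): Delta=0.0000 Bond=27.5353
(1,1): Delta=-0.4160 Bond=45.6889
(2,0): Delta=0.0000 Bond=33.5931
(2,1): Delta=0.0000 Bond=33.5931
(2,2): Delta=-0.4664 Bond=61.0723
(3,0): Delta=0.0000 Bond=40.9836
(3,1): Delta=0.0000 Bond=40.9836
(3,2): Delta=0.0000 Bond=40.9836
(3,3): Delta=-0.5230 Bond=82.5789
V0=13.0462

No-arbitrage ⇒ martingale measure with p* = (R−d)/(u−d) = 0.8060.
At maturity the claim pays: V(4,0)=50.0000, V(4,1)=50.0000, V(4,2)=50.0000, V(4,3)=50.0000, V(4,4)=0.0000
  t=3,j=0: stock 18.2371 → up 24.6200 (V=50.0000), down 12.4012 (V=50.0000). Price 40.9836; hedge Δ=0.0000, bond B=40.9836.
  t=3,j=1: stock 36.2059 → up 48.8780 (V=50.0000), down 24.6200 (V=50.0000). Price 40.9836; hedge Δ=0.0000, bond B=40.9836.
  t=3,j=2: stock 71.8794 → up 97.0372 (V=50.0000), down 48.8780 (V=50.0000). Price 40.9836; hedge Δ=0.0000, bond B=40.9836.
  t=3,j=3: stock 142.7018 → up 192.6474 (V=0.0000), down 97.0372 (V=50.0000). Price 7.9520; hedge Δ=-0.5230, bond B=82.5789.
  t=2,j=0: stock 26.8192 → up 36.2059 (V=40.9836), down 18.2371 (V=40.9836). Price 33.5931; hedge Δ=0.0000, bond B=33.5931.
  t=2,j=1: stock 53.2440 → up 71.8794 (V=40.9836), down 36.2059 (V=40.9836). Price 33.5931; hedge Δ=0.0000, bond B=33.5931.
  t=2,j=2: stock 105.7050 → up 142.7018 (V=7.9520), down 71.8794 (V=40.9836). Price 11.7714; hedge Δ=-0.4664, bond B=61.0723.
  t=1,j=0: stock 39.4400 → up 53.2440 (V=33.5931), down 26.8192 (V=33.5931). Price 27.5353; hedge Δ=0.0000, bond B=27.5353.
  t=1,j=1: stock 78.3000 → up 105.7050 (V=11.7714), down 53.2440 (V=33.5931). Price 13.1193; hedge Δ=-0.4160, bond B=45.6889.
  t=0,j=0: stock 58.0000 → up 78.3000 (V=13.1193), down 39.4400 (V=27.5353). Price 13.0462; hedge Δ=-0.3710, bond B=34.5628.
Sanity check at the root: Δ(0,0)·S0 + B(0,0) reproduces V0 = 13.0462.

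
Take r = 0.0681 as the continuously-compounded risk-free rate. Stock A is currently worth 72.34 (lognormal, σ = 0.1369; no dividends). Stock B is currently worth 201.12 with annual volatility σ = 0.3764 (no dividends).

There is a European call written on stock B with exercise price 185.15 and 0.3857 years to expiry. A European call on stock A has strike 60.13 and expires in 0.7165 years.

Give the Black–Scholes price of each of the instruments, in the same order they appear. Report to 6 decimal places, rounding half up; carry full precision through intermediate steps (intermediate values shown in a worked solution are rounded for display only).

[stock B call K=185.15]
σ√T = 0.3764·√0.3857 = 0.233762
d₁ = (ln(S/K) + (r+σ²/2)T) / (σ√T) = (ln(201.12/185.15) + (0.0681+0.3764²/2)·0.3857) / 0.233762 = (0.082735 + 0.053589) / 0.233762 = 0.583174
d₂ = d₁ − σ√T = 0.583174 − 0.233762 = 0.349411
e^{−rT} = 0.974076
N(d₁) = 0.720112,  N(d₂) = 0.636610
price = S·N(d₁) − K·e^{−rT}·N(d₂) = 144.828887 − 114.812654 = 30.016232
[stock A call K=60.13]
σ√T = 0.1369·√0.7165 = 0.115881
d₁ = (ln(S/K) + (r+σ²/2)T) / (σ√T) = (ln(72.34/60.13) + (0.0681+0.1369²/2)·0.7165) / 0.115881 = (0.184868 + 0.055508) / 0.115881 = 2.074340
d₂ = d₁ − σ√T = 2.074340 − 0.115881 = 1.958459
e^{−rT} = 0.952378
N(d₁) = 0.980976,  N(d₂) = 0.974912
price = S·N(d₁) − K·e^{−rT}·N(d₂) = 70.963812 − 55.829760 = 15.134052

price(stock B call K=185.15) = 30.016232
price(stock A call K=60.13) = 15.134052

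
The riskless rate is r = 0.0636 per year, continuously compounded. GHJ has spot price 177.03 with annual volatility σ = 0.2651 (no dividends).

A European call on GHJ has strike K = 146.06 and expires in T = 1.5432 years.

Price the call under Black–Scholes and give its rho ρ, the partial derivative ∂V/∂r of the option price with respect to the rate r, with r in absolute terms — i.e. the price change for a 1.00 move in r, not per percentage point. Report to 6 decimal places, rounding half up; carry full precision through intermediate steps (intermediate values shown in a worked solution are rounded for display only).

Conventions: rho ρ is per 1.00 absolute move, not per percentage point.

price = 49.814662
ρ = 155.985370

σ√T = 0.2651·√1.5432 = 0.329322
d₁ = (ln(S/K) + (r+σ²/2)T) / (σ√T) = (ln(177.03/146.06) + (0.0636+0.2651²/2)·1.5432) / 0.329322 = (0.192302 + 0.152374) / 0.329322 = 1.046622
d₂ = d₁ − σ√T = 1.046622 − 0.329322 = 0.717300
e^{−rT} = 0.906515
N(d₁) = 0.852363,  N(d₂) = 0.763405
Call price V = S·N(d₁) − K·e^{−rT}·N(d₂) = 150.893829 − 101.079167 = 49.814662
ρ = K·T·e^{−rT}·N(d₂) = 155.985370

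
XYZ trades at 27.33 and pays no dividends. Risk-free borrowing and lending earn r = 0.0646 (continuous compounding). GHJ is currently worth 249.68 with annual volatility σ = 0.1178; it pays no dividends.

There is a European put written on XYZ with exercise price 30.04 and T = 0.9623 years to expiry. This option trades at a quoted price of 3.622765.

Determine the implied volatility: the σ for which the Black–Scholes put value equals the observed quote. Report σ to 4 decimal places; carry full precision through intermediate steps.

sigma = 0.2910

At σ = 0.2910 the Black–Scholes value reproduces the quote:
σ√T = 0.291·√0.9623 = 0.285462
d₁ = (ln(S/K) + (r+σ²/2)T) / (σ√T) = (ln(27.33/30.04) + (0.0646+0.291²/2)·0.9623) / 0.285462 = (-0.094545 + 0.102909) / 0.285462 = 0.029300
d₂ = d₁ − σ√T = 0.029300 − 0.285462 = -0.256162
e^{−rT} = 0.939728
N(−d₁) = 0.488313,  N(−d₂) = 0.601087
V = K·e^{−rT}·N(−d₂) − S·N(−d₁) = 16.968350 − 13.345586 = 3.622765 (the observed quote) — the price is monotone increasing in volatility, hence this σ is the only solution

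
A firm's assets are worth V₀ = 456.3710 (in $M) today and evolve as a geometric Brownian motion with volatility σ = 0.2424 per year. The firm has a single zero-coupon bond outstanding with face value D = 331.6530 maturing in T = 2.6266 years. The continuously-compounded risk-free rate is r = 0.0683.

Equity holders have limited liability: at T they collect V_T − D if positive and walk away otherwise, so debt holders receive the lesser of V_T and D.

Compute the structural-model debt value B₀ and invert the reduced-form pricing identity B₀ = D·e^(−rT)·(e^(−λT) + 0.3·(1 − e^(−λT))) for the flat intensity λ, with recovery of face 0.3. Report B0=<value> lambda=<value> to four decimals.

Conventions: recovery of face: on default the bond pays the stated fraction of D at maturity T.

B0=270.4869 lambda=0.0134

Work the structural quantities from V₀ = 456.3710 against face 331.6530:
d₁ = [ln(V₀/D) + (r + σ²/2)T] / (σ√T)
   = [ln(456.3710/331.6530) + (0.0683 + 0.5·0.2424²)·2.6266] / (0.2424·√2.6266)
   = [0.319217 + 0.256563] / 0.392853 = 1.465639
d₂ = d₁ − σ√T = 1.465639 − 0.392853 = 1.072787
N(d₁) = 0.928627,  N(d₂) = 0.858317,  e^(−rT) = 0.835774
E₀ = V₀·N(d₁) − D·e^(−rT)·N(d₂)
   = 456.3710·0.928627 − 331.6530·0.835774·0.858317 = 185.884077
B₀ = V₀ − E₀ = 456.3710 − 185.884077 = 270.486923
e^(−λT) = (B₀·e^(rT)/D − 0.3)/(1 − 0.3) = (270.4869·1.196495/331.6530 − 0.3)/0.7 = 0.96546877
λ = −ln(0.96546877)/2.6266 = 0.013379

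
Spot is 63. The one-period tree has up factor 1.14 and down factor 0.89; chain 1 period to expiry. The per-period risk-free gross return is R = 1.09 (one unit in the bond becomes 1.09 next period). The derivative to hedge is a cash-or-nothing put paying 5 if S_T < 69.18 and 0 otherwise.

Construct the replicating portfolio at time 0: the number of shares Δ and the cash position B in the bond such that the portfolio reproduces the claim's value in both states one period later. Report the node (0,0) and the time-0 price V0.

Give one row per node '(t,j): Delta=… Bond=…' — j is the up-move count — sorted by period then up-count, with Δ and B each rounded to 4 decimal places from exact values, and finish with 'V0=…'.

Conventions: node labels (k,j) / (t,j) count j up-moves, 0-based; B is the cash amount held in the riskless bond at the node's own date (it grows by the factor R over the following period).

No-arbitrage ⇒ martingale measure with p* = (R−d)/(u−d) = 0.8000.
Terminal payoffs: V(1,0)=5.0000, V(1,1)=0.0000
  t=0,j=0: stock 63.0000 → up 71.8200 (V=0.0000), down 56.0700 (V=5.0000). Price 0.9174; hedge Δ=-0.3175, bond B=20.9174.
As a check, the time-0 holding Δ(0,0)·S0 + B(0,0) comes to 0.9174 — exactly V0.

(0,0): Delta=-0.3175 Bond=20.9174
V0=0.9174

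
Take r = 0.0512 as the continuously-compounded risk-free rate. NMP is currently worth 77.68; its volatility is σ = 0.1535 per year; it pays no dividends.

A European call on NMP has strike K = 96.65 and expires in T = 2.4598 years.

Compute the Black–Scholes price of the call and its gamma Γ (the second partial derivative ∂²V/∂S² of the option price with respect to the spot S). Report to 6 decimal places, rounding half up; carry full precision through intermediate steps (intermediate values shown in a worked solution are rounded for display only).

price = 4.603511
Γ = 0.020601

σ√T = 0.1535·√2.4598 = 0.240746
d₁ = (ln(S/K) + (r+σ²/2)T) / (σ√T) = (ln(77.68/96.65) + (0.0512+0.1535²/2)·2.4598) / 0.240746 = (-0.218498 + 0.154921) / 0.240746 = -0.264085
d₂ = d₁ − σ√T = -0.264085 − 0.240746 = -0.504831
e^{−rT} = 0.881666
N(d₁) = 0.395857,  N(d₂) = 0.306839
Call price V = S·N(d₁) − K·e^{−rT}·N(d₂) = 30.750173 − 26.146662 = 4.603511
φ(d₁) = (1/√(2π))·e^{−d₁²/2} = 0.385271
Γ = φ(d₁) / (S·σ·√T) = 0.020601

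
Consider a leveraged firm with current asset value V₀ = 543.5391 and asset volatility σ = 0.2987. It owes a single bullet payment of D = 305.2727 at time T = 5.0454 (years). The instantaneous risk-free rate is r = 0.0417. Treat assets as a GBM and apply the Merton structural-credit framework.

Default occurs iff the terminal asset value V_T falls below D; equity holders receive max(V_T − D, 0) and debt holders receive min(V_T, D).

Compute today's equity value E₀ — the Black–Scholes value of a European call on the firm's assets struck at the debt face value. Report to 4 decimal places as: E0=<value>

Apply the equity-as-call identities (strike 305.2727, horizon 5.0454 years):
d₁ = [ln(V₀/D) + (r + σ²/2)T] / (σ√T)
   = [ln(543.5391/305.2727) + (0.0417 + 0.5·0.2987²)·5.0454] / (0.2987·√5.0454)
   = [0.576896 + 0.435473] / 0.670939 = 1.508884
d₂ = d₁ − σ√T = 1.508884 − 0.670939 = 0.837945
N(d₁) = 0.934336,  N(d₂) = 0.798969,  e^(−rT) = 0.810266
E₀ = V₀·N(d₁) − D·e^(−rT)·N(d₂)
   = 543.5391·0.934336 − 305.2727·0.810266·0.798969 = 310.221425

E0=310.2214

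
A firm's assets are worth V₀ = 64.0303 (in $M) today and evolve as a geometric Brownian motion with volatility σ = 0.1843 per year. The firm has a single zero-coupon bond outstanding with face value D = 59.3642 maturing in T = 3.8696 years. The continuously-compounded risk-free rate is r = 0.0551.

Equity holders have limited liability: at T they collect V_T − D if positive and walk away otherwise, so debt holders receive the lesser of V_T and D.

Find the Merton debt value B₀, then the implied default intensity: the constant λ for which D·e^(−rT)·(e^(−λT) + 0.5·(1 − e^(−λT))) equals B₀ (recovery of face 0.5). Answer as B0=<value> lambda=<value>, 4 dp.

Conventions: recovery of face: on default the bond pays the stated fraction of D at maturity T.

With assets at 64.0303 and a single debt payment of 59.3642 at 3.8696 years:
d₁ = [ln(V₀/D) + (r + σ²/2)T] / (σ√T)
   = [ln(64.0303/59.3642) + (0.0551 + 0.5·0.1843²)·3.8696] / (0.1843·√3.8696)
   = [0.075665 + 0.278933] / 0.362542 = 0.978089
d₂ = d₁ − σ√T = 0.978089 − 0.362542 = 0.615547
N(d₁) = 0.835985,  N(d₂) = 0.730903,  e^(−rT) = 0.807982
E₀ = V₀·N(d₁) − D·e^(−rT)·N(d₂)
   = 64.0303·0.835985 − 59.3642·0.807982·0.730903 = 18.470419
B₀ = V₀ − E₀ = 64.0303 − 18.470419 = 45.559881
e^(−λT) = (B₀·e^(rT)/D − 0.5)/(1 − 0.5) = (45.5599·1.237651/59.3642 − 0.5)/0.5 = 0.89970523
λ = −ln(0.89970523)/3.8696 = 0.027312

B0=45.5599 lambda=0.0273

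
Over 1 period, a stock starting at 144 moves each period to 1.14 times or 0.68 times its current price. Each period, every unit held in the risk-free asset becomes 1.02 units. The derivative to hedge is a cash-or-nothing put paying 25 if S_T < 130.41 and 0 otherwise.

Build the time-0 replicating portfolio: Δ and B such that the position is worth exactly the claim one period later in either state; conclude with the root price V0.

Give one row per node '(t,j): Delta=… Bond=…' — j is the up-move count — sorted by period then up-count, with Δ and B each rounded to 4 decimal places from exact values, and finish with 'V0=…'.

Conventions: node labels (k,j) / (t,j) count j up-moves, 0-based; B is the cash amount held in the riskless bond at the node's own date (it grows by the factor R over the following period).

(0,0): Delta=-0.3774 Bond=60.7417
V0=6.3939

Risk-neutral probability p* = (R−d)/(u−d) = (1.02−0.68)/(1.14−0.68) = 0.7391.
Terminal payoffs: V(1,0)=25.0000, V(1,1)=0.0000
(0,0): S=144.0000. Δ = (V_up−V_dn)/(S_up−S_dn) = (0.0000−25.0000)/(164.1600−97.9200) = -0.3774. V = [p*·0.0000 + (1−p*)·25.0000]/1.02 = 6.3939. B = V − Δ·S = 60.7417.
Check: Δ(0,0)·S0 + B(0,0) = 6.3939 = V0.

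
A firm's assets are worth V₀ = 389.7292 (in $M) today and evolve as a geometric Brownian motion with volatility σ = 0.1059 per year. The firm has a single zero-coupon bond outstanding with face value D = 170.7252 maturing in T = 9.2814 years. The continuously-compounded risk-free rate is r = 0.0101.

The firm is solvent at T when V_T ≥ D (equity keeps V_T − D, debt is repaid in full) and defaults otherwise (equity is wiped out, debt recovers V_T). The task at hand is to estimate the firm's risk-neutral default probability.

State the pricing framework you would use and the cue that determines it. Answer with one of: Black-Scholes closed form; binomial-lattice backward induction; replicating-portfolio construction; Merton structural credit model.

Key observation: the data describe a firm's assets (V₀ = 389.7292, GBM) and a single zero-coupon debt of face 170.7252, so credit quantities follow from equity-as-call in the structural model.

framework: Merton structural credit model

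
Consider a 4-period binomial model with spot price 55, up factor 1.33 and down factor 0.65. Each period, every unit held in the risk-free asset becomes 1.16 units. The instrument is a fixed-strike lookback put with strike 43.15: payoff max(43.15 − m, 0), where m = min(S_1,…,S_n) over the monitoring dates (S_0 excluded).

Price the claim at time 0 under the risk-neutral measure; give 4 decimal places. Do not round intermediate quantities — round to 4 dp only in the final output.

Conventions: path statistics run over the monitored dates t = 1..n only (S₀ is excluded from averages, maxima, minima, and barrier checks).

No-arbitrage gives p* = (R−d)/(u−d) = 0.7500: enumerate every path, weight its payoff by its p*-probability, and discount by R^4.
Enumerate all 2^4 = 16 price paths (U = up ×1.33, D = down ×0.65); each path with k up-moves has probability p*^k·(1−p*)^(4−k).
DDDD: m=9.8178, payoff=33.3322, prob=0.003906
UDDD: m=20.0888, payoff=23.0612, prob=0.011719
DUDD: m=20.0888, payoff=23.0612, prob=0.011719
UUDD: m=41.1048, payoff=2.0452, prob=0.035156
DDUD: m=20.0888, payoff=23.0612, prob=0.011719
UDUD: m=41.1048, payoff=2.0452, prob=0.035156
DUUD: m=35.7500, payoff=7.4000, prob=0.035156
UUUD: m=73.1500, payoff=0.0000, prob=0.105469
DDDU: m=15.1044, payoff=28.0456, prob=0.011719
UDDU: m=30.9059, payoff=12.2441, prob=0.035156
DUDU: m=30.9059, payoff=12.2441, prob=0.035156
UUDU: m=63.2382, payoff=0.0000, prob=0.105469
DDUU: m=23.2375, payoff=19.9125, prob=0.035156
UDUU: m=47.5475, payoff=0.0000, prob=0.105469
DUUU: m=35.7500, payoff=7.4000, prob=0.105469
UUUU: m=73.1500, payoff=0.0000, prob=0.316406
Price = Σ prob·payoff / R^4 = 4.014999 / 1.810639 = 2.2174

price = 2.2174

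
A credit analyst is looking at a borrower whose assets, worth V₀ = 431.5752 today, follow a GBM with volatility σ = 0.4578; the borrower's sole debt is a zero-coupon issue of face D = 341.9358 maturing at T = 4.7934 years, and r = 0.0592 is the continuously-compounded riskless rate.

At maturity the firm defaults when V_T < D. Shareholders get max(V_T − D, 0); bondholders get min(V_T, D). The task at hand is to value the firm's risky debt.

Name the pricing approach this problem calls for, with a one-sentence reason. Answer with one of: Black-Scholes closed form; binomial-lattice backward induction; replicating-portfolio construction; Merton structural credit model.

Key observation: the data describe a firm's assets (V₀ = 431.5752, GBM) and a single zero-coupon debt of face 341.9358, so credit quantities follow from equity-as-call in the structural model.

framework: Merton structural credit model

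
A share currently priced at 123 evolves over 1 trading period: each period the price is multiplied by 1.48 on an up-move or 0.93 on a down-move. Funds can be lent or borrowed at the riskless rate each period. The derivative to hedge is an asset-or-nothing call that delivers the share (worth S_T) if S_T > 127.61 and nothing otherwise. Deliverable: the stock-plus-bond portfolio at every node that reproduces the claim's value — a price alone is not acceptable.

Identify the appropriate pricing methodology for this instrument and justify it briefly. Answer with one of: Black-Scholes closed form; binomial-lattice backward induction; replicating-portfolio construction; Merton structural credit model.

framework: replicating-portfolio construction

Key observation: since the answer must list Δ and B at each node of the 1.48/0.93 lattice on 123, the replicating-portfolio method — solving the two-state system at every node — is the one that applies.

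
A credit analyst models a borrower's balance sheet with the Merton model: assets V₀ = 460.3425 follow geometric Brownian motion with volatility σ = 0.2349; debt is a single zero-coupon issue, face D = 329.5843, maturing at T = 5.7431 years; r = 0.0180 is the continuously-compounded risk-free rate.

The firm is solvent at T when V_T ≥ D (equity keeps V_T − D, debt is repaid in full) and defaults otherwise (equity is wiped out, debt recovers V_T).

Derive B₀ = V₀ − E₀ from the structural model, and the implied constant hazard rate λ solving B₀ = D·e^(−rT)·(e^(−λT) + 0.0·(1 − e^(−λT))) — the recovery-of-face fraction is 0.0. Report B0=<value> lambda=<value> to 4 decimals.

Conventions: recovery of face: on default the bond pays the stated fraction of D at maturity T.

Work the structural quantities from V₀ = 460.3425 against face 329.5843:
d₁ = [ln(V₀/D) + (r + σ²/2)T] / (σ√T)
   = [ln(460.3425/329.5843) + (0.0180 + 0.5·0.2349²)·5.7431] / (0.2349·√5.7431)
   = [0.334139 + 0.261822] / 0.562932 = 1.058672
d₂ = d₁ − σ√T = 1.058672 − 0.562932 = 0.495740
N(d₁) = 0.855125,  N(d₂) = 0.689961,  e^(−rT) = 0.901788
E₀ = V₀·N(d₁) − D·e^(−rT)·N(d₂)
   = 460.3425·0.855125 − 329.5843·0.901788·0.689961 = 188.583706
B₀ = V₀ − E₀ = 460.3425 − 188.583706 = 271.758794
e^(−λT) = (B₀·e^(rT)/D − 0)/(1 − 0) = (271.7588·1.108908/329.5843 − 0)/1 = 0.91435036
λ = −ln(0.91435036)/5.7431 = 0.015591

B0=271.7588 lambda=0.0156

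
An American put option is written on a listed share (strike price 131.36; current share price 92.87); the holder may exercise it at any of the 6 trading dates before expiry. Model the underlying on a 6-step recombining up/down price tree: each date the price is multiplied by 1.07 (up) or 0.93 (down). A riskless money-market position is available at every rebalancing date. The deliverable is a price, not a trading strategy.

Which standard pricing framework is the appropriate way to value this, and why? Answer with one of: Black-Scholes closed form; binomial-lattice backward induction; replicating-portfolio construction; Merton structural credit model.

framework: binomial-lattice backward induction

Key observation: with exercise allowed before expiry on a discrete up/down model (6 steps from spot 92.87), the strike-131.36 put's value must be rolled back through the tree testing early exercise at each node.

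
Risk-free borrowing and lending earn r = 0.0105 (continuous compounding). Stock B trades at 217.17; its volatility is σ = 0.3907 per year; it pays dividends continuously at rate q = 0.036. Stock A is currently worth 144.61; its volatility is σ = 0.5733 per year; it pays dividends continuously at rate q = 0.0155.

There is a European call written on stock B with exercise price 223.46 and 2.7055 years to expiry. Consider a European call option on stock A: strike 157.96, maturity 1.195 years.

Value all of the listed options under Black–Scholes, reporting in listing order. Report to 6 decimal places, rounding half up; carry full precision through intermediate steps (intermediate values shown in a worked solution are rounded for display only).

[stock B call K=223.46]
σ√T = 0.3907·√2.7055 = 0.642639
d₁ = (ln(S/K) + (r−q+σ²/2)T) / (σ√T) = (ln(217.17/223.46) + (0.0105−0.036+0.3907²/2)·2.7055) / 0.642639 = (-0.028552 + 0.137502) / 0.642639 = 0.169536
d₂ = d₁ − σ√T = 0.169536 − 0.642639 = -0.473103
e^{−rT} = 0.971992
e^{−qT} = 0.907195
N(d₁) = 0.567312,  N(d₂) = 0.318070
price = S·e^{−qT}·N(d₁) − K·e^{−rT}·N(d₂) = 111.769337 − 69.085162 = 42.684176
[stock A call K=157.96]
σ√T = 0.5733·√1.195 = 0.626709
d₁ = (ln(S/K) + (r−q+σ²/2)T) / (σ√T) = (ln(144.61/157.96) + (0.0105−0.0155+0.5733²/2)·1.195) / 0.626709 = (-0.088301 + 0.190407) / 0.626709 = 0.162924
d₂ = d₁ − σ√T = 0.162924 − 0.626709 = -0.463785
e^{−rT} = 0.987531
e^{−qT} = 0.981648
N(d₁) = 0.564711,  N(d₂) = 0.321401
price = S·e^{−qT}·N(d₁) − K·e^{−rT}·N(d₂) = 80.164138 − 50.135428 = 30.028710

price(stock B call K=223.46) = 42.684176
price(stock A call K=157.96) = 30.028710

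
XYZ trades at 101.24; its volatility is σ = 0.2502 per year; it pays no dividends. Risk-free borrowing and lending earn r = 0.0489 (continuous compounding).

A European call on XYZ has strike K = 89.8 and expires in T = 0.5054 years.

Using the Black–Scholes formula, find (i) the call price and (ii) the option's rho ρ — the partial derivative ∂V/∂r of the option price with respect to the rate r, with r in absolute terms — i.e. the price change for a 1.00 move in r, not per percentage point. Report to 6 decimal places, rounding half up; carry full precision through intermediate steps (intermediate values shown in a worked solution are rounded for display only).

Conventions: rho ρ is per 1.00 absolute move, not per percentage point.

price = 15.595159
ρ = 33.894549

σ√T = 0.2502·√0.5054 = 0.177871
d₁ = (ln(S/K) + (r+σ²/2)T) / (σ√T) = (ln(101.24/89.8) + (0.0489+0.2502²/2)·0.5054) / 0.177871 = (0.119909 + 0.040533) / 0.177871 = 0.902014
d₂ = d₁ − σ√T = 0.902014 − 0.177871 = 0.724143
e^{−rT} = 0.975589
N(d₁) = 0.816475,  N(d₂) = 0.765511
Call price V = S·N(d₁) − K·e^{−rT}·N(d₂) = 82.659958 − 67.064798 = 15.595159
ρ = K·T·e^{−rT}·N(d₂) = 33.894549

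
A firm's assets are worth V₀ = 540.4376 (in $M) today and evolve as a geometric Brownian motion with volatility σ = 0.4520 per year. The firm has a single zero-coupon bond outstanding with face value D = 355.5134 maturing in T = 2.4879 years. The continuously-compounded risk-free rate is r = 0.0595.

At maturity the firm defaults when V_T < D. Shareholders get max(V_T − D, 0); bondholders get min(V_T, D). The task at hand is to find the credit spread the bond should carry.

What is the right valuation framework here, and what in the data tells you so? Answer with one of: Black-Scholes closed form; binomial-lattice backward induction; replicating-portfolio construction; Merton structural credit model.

framework: Merton structural credit model

Key observation: with the firm-asset dynamics (V₀ = 540.4376) and a single zero-coupon liability of face 355.5134 given, debt value, spread, and default probability all derive from the option view of the balance sheet.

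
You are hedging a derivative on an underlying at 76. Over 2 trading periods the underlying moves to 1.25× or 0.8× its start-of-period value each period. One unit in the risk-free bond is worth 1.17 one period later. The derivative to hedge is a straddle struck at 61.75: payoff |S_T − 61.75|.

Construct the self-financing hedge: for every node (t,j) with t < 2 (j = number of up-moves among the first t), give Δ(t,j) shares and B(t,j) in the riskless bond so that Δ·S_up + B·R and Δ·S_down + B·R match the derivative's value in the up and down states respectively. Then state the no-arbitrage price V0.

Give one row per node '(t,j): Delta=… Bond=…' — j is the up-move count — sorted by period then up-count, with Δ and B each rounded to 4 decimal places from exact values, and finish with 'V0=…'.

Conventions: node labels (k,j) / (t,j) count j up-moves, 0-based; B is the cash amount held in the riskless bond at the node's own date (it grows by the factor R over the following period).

Arbitrage-free pricing uses the up-move probability p* = (R−d)/(u−d) = 0.8222, discounting each step at R = 1.17.
Expiry values: V(2,0)=13.1100, V(2,1)=14.2500, V(2,2)=57.0000
Node (1,0) S=60.8000: V=(p*·14.2500+(1−p*)·13.1100)/1.17=12.0063; Δ=(14.2500−13.1100)/(76.0000−48.6400)=0.0417; B=V−Δ·S=9.4729
Node (1,1) S=95.0000: V=(p*·57.0000+(1−p*)·14.2500)/1.17=42.2222; Δ=(57.0000−14.2500)/(118.7500−76.0000)=1.0000; B=V−Δ·S=-52.7778
Node (0,0) S=76.0000: V=(p*·42.2222+(1−p*)·12.0063)/1.17=31.4962; Δ=(42.2222−12.0063)/(95.0000−60.8000)=0.8835; B=V−Δ·S=-35.6504
Check: Δ(0,0)·S0 + B(0,0) = 31.4962 = V0.

(0,0): Delta=0.8835 Bond=-35.6504
(1,0): Delta=0.0417 Bond=9.4729
(1,1): Delta=1.0000 Bond=-52.7778
V0=31.4962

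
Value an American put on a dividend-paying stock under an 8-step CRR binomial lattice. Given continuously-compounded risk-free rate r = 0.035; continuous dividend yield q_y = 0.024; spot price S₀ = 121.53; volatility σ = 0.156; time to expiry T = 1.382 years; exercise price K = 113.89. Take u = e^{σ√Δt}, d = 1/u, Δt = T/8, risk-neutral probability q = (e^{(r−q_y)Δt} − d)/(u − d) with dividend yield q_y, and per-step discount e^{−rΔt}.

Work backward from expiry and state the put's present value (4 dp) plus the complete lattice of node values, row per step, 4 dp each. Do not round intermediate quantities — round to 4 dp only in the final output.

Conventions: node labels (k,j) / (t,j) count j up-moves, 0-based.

params: Δt=0.17275 u=1.06699 d=0.93722 q=0.49845 e^(-rΔt)=0.99397
t_8 payoffs: 41.5446 31.5276 20.1236 7.1406 0.0000 0.0000 0.0000 0.0000 0.0000
k=7: node(7,0) S=77.1916 payoff=36.6984 vs cont=36.3312 → 36.6984 [stop]  node(7,1) S=87.8796 payoff=26.0104 vs cont=25.6874 → 26.0104 [stop]  node(7,2) S=100.0475 payoff=13.8425 vs cont=13.5699 → 13.8425 [stop]  node(7,3) S=113.9002 payoff=0.0000 vs cont=3.5598 → 3.5598 [wait]  node(7,4) S=129.6709 payoff=0.0000 vs cont=0.0000 → 0.0000 [wait]  node(7,5) S=147.6252 payoff=0.0000 vs cont=0.0000 → 0.0000 [wait]  node(7,6) S=168.0656 payoff=0.0000 vs cont=0.0000 → 0.0000 [wait]  node(7,7) S=191.3361 payoff=0.0000 vs cont=0.0000 → 0.0000 [wait]
k=6: node(6,0) S=82.3624 payoff=31.5276 vs cont=31.1818 → 31.5276 [stop]  node(6,1) S=93.7664 payoff=20.1236 vs cont=19.8250 → 20.1236 [stop]  node(6,2) S=106.7494 payoff=7.1406 vs cont=8.6645 → 8.6645 [wait]  node(6,3) S=121.5300 payoff=0.0000 vs cont=1.7746 → 1.7746 [wait]  node(6,4) S=138.3571 payoff=0.0000 vs cont=0.0000 → 0.0000 [wait]  node(6,5) S=157.5142 payoff=0.0000 vs cont=0.0000 → 0.0000 [wait]  node(6,6) S=179.3237 payoff=0.0000 vs cont=0.0000 → 0.0000 [wait]
k=5: node(5,0) S=87.8796 payoff=26.0104 vs cont=25.6874 → 26.0104 [stop]  node(5,1) S=100.0475 payoff=13.8425 vs cont=14.3249 → 14.3249 [wait]  node(5,2) S=113.9002 payoff=0.0000 vs cont=5.1987 → 5.1987 [wait]  node(5,3) S=129.6709 payoff=0.0000 vs cont=0.8847 → 0.8847 [wait]  node(5,4) S=147.6252 payoff=0.0000 vs cont=0.0000 → 0.0000 [wait]  node(5,5) S=168.0656 payoff=0.0000 vs cont=0.0000 → 0.0000 [wait]
k=4: node(4,0) S=93.7664 payoff=20.1236 vs cont=20.0640 → 20.1236 [stop]  node(4,1) S=106.7494 payoff=7.1406 vs cont=9.7170 → 9.7170 [wait]  node(4,2) S=121.5300 payoff=0.0000 vs cont=3.0300 → 3.0300 [wait]  node(4,3) S=138.3571 payoff=0.0000 vs cont=0.4410 → 0.4410 [wait]  node(4,4) S=157.5142 payoff=0.0000 vs cont=0.0000 → 0.0000 [wait]
k=3: node(3,0) S=100.0475 payoff=13.8425 vs cont=14.8463 → 14.8463 [wait]  node(3,1) S=113.9002 payoff=0.0000 vs cont=6.3453 → 6.3453 [wait]  node(3,2) S=129.6709 payoff=0.0000 vs cont=1.7290 → 1.7290 [wait]  node(3,3) S=147.6252 payoff=0.0000 vs cont=0.2199 → 0.2199 [wait]
k=2: node(2,0) S=106.7494 payoff=7.1406 vs cont=10.5450 → 10.5450 [wait]  node(2,1) S=121.5300 payoff=0.0000 vs cont=4.0199 → 4.0199 [wait]  node(2,2) S=138.3571 payoff=0.0000 vs cont=0.9709 → 0.9709 [wait]
k=1: node(1,0) S=113.9002 payoff=0.0000 vs cont=7.2486 → 7.2486 [wait]  node(1,1) S=129.6709 payoff=0.0000 vs cont=2.4851 → 2.4851 [wait]
k=0: node(0,0) S=121.5300 payoff=0.0000 vs cont=4.8448 → 4.8448 [wait]

price = 4.8448
tree:
4.8448
7.2486 2.4851
10.5450 4.0199 0.9709
14.8463 6.3453 1.7290 0.2199
20.1236 9.7170 3.0300 0.4410 0.0000
26.0104 14.3249 5.1987 0.8847 0.0000 0.0000
31.5276 20.1236 8.6645 1.7746 0.0000 0.0000 0.0000
36.6984 26.0104 13.8425 3.5598 0.0000 0.0000 0.0000 0.0000
41.5446 31.5276 20.1236 7.1406 0.0000 0.0000 0.0000 0.0000 0.0000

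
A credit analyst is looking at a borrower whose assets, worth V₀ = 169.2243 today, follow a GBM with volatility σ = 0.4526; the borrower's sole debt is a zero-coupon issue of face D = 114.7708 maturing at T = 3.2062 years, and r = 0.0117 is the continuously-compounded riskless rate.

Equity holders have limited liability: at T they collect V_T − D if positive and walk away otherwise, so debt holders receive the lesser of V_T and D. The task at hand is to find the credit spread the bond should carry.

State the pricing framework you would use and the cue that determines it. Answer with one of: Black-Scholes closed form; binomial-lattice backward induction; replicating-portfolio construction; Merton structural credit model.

framework: Merton structural credit model

Key observation: with the firm-asset dynamics (V₀ = 169.2243) and a single zero-coupon liability of face 114.7708 given, debt value, spread, and default probability all derive from the option view of the balance sheet.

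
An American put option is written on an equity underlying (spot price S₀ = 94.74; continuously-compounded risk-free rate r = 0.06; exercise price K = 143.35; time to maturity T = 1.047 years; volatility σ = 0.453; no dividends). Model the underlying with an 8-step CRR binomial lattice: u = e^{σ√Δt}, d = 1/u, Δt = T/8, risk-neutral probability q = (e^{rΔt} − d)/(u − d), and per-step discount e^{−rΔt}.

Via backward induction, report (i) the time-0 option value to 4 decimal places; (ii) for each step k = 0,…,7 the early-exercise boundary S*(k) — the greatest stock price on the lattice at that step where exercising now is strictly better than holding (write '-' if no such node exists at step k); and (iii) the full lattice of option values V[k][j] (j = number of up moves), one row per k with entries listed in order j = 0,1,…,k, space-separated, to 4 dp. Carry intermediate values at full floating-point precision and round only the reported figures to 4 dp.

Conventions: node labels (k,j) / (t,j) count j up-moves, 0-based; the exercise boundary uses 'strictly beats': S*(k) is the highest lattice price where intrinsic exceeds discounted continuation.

params: Δt=0.13087 u=1.17807 d=0.84884 q=0.48307 e^(-rΔt)=0.99218
t_8 payoffs: 117.8139 107.9095 94.1637 75.0865 48.6100 11.8645 0.0000 0.0000 0.0000
t_7: node(7,0) S=30.0834 payoff=113.2666 vs cont=112.1453 → 113.2666 [stop]  node(7,1) S=41.7515 payoff=101.5985 vs cont=100.4773 → 101.5985 [stop]  node(7,2) S=57.9451 payoff=85.4049 vs cont=84.2837 → 85.4049 [stop]  node(7,3) S=80.4195 payoff=62.9305 vs cont=61.8093 → 62.9305 [stop]  node(7,4) S=111.6107 payoff=31.7393 vs cont=30.6181 → 31.7393 [stop]  node(7,5) S=154.8996 payoff=0.0000 vs cont=6.0852 → 6.0852 [wait]  node(7,6) S=214.9784 payoff=0.0000 vs cont=0.0000 → 0.0000 [wait]  node(7,7) S=298.3591 payoff=0.0000 vs cont=0.0000 → 0.0000 [wait]  ⇒ S*(7)=111.6107
t_6: node(6,0) S=35.4405 payoff=107.9095 vs cont=106.7883 → 107.9095 [stop]  node(6,1) S=49.1863 payoff=94.1637 vs cont=93.0424 → 94.1637 [stop]  node(6,2) S=68.2635 payoff=75.0865 vs cont=73.9652 → 75.0865 [stop]  node(6,3) S=94.7400 payoff=48.6100 vs cont=47.4888 → 48.6100 [stop]  node(6,4) S=131.4855 payoff=11.8645 vs cont=19.1954 → 19.1954 [wait]  node(6,5) S=182.4830 payoff=0.0000 vs cont=3.1210 → 3.1210 [wait]  node(6,6) S=253.2603 payoff=0.0000 vs cont=0.0000 → 0.0000 [wait]  ⇒ S*(6)=94.7400
t_5: node(5,0) S=41.7515 payoff=101.5985 vs cont=100.4773 → 101.5985 [stop]  node(5,1) S=57.9451 payoff=85.4049 vs cont=84.2837 → 85.4049 [stop]  node(5,2) S=80.4195 payoff=62.9305 vs cont=61.8093 → 62.9305 [stop]  node(5,3) S=111.6107 payoff=31.7393 vs cont=34.1317 → 34.1317 [wait]  node(5,4) S=154.8996 payoff=0.0000 vs cont=11.3410 → 11.3410 [wait]  node(5,5) S=214.9784 payoff=0.0000 vs cont=1.6007 → 1.6007 [wait]  ⇒ S*(5)=80.4195
t_4: node(4,0) S=49.1863 payoff=94.1637 vs cont=93.0424 → 94.1637 [stop]  node(4,1) S=68.2635 payoff=75.0865 vs cont=73.9652 → 75.0865 [stop]  node(4,2) S=94.7400 payoff=48.6100 vs cont=48.6354 → 48.6354 [wait]  node(4,3) S=131.4855 payoff=11.8645 vs cont=22.9414 → 22.9414 [wait]  node(4,4) S=182.4830 payoff=0.0000 vs cont=6.5839 → 6.5839 [wait]  ⇒ S*(4)=68.2635
t_3: node(3,0) S=57.9451 payoff=85.4049 vs cont=84.2837 → 85.4049 [stop]  node(3,1) S=80.4195 payoff=62.9305 vs cont=61.8215 → 62.9305 [stop]  node(3,2) S=111.6107 payoff=31.7393 vs cont=35.9402 → 35.9402 [wait]  node(3,3) S=154.8996 payoff=0.0000 vs cont=14.9220 → 14.9220 [wait]  ⇒ S*(3)=80.4195
t_2: node(2,0) S=68.2635 payoff=75.0865 vs cont=73.9652 → 75.0865 [stop]  node(2,1) S=94.7400 payoff=48.6100 vs cont=49.5021 → 49.5021 [wait]  node(2,2) S=131.4855 payoff=11.8645 vs cont=25.5853 → 25.5853 [wait]  ⇒ S*(2)=68.2635
t_1: node(1,0) S=80.4195 payoff=62.9305 vs cont=62.2369 → 62.9305 [stop]  node(1,1) S=111.6107 payoff=31.7393 vs cont=37.6519 → 37.6519 [wait]  ⇒ S*(1)=80.4195
t_0: node(0,0) S=94.7400 payoff=48.6100 vs cont=50.3226 → 50.3226 [wait]  ⇒ S*(0)=-

price = 50.3226
boundary = - 80.4195 68.2635 80.4195 68.2635 80.4195 94.7400 111.6107
tree:
50.3226
62.9305 37.6519
75.0865 49.5021 25.5853
85.4049 62.9305 35.9402 14.9220
94.1637 75.0865 48.6354 22.9414 6.5839
101.5985 85.4049 62.9305 34.1317 11.3410 1.6007
107.9095 94.1637 75.0865 48.6100 19.1954 3.1210 0.0000
113.2666 101.5985 85.4049 62.9305 31.7393 6.0852 0.0000 0.0000
117.8139 107.9095 94.1637 75.0865 48.6100 11.8645 0.0000 0.0000 0.0000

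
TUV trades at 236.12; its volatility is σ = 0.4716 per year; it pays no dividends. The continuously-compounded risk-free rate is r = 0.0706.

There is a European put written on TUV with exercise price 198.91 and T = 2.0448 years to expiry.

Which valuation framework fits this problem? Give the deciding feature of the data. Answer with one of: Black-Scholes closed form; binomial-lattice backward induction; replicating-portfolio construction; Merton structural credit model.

Key observation: with TUV following a GBM at constant σ and r, the European put struck at 198.91 prices in closed form — nothing here needs a stepwise model or a balance sheet.

framework: Black-Scholes closed form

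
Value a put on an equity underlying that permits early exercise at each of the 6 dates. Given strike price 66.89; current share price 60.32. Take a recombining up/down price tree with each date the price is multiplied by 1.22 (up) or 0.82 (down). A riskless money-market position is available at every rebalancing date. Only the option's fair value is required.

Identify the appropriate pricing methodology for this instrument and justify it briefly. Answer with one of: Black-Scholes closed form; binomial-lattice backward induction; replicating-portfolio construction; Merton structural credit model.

Key observation: the exercise right at every one of the 6 steps is what matters: each node needs max(66.89 − S, continuation), which only the stepwise tree valuation starting from spot 60.32 delivers.

framework: binomial-lattice backward induction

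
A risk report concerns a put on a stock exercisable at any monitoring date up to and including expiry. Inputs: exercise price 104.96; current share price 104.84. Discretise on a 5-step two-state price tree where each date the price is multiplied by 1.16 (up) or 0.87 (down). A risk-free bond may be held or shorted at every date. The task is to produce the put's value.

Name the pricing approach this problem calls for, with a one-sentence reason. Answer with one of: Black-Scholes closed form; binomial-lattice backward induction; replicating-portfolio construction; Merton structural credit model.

framework: binomial-lattice backward induction

Key observation: with exercise allowed before expiry on a discrete up/down model (5 steps from spot 104.84), the strike-104.96 put's value must be rolled back through the tree testing early exercise at each node.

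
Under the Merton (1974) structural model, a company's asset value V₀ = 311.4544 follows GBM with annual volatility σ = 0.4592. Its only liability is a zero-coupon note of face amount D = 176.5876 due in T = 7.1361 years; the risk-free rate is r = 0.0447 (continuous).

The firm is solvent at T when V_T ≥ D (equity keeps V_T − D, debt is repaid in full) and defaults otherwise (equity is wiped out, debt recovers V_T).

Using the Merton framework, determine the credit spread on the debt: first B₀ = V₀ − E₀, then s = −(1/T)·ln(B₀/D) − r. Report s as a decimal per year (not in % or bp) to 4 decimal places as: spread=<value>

Work the structural quantities from V₀ = 311.4544 against face 176.5876:
d₁ = [ln(V₀/D) + (r + σ²/2)T] / (σ√T)
   = [ln(311.4544/176.5876) + (0.0447 + 0.5·0.4592²)·7.1361] / (0.4592·√7.1361)
   = [0.567436 + 1.071359] / 1.226683 = 1.335957
d₂ = d₁ − σ√T = 1.335957 − 1.226683 = 0.109274
N(d₁) = 0.909218,  N(d₂) = 0.543507,  e^(−rT) = 0.726887
E₀ = V₀·N(d₁) − D·e^(−rT)·N(d₂)
   = 311.4544·0.909218 − 176.5876·0.726887·0.543507 = 213.415817
B₀ = V₀ − E₀ = 311.4544 − 213.415817 = 98.038583
spread = −(1/T)·ln(B₀/D) − r = −(1/7.1361)·ln(98.038583/176.5876) − 0.0447 = 0.03776184

spread=0.0378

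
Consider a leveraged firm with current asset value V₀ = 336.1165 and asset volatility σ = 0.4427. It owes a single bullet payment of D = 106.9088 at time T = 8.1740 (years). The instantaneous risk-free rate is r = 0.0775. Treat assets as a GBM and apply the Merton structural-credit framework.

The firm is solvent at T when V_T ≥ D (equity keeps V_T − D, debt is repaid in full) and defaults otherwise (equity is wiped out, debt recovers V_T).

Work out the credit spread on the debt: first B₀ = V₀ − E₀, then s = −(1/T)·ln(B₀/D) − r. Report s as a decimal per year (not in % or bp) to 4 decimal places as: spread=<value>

With assets at 336.1165 and a single debt payment of 106.9088 at 8.1740 years:
d₁ = [ln(V₀/D) + (r + σ²/2)T] / (σ√T)
   = [ln(336.1165/106.9088) + (0.0775 + 0.5·0.4427²)·8.1740] / (0.4427·√8.1740)
   = [1.145482 + 1.434469] / 1.265689 = 2.038377
d₂ = d₁ − σ√T = 2.038377 − 1.265689 = 0.772689
N(d₁) = 0.979244,  N(d₂) = 0.780147,  e^(−rT) = 0.530739
E₀ = V₀·N(d₁) − D·e^(−rT)·N(d₂)
   = 336.1165·0.979244 − 106.9088·0.530739·0.780147 = 284.873988
B₀ = V₀ − E₀ = 336.1165 − 284.873988 = 51.242512
spread = −(1/T)·ln(B₀/D) − r = −(1/8.1740)·ln(51.242512/106.9088) − 0.0775 = 0.01246900

spread=0.0125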